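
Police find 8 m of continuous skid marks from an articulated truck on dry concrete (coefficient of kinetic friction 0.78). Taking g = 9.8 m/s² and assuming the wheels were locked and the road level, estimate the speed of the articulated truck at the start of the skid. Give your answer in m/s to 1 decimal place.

Initial speed ≈ 11.1 m/s

Deceleration a = μg = 0.78 × 9.8 = 7.644 m/s².
v = √(2a·d) = √(2 × 7.644 × 8) = √122.304 = 11.0591 m/s.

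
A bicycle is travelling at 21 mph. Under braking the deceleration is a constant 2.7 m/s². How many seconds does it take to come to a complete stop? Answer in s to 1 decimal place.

Braking time ≈ 3.5 s

21 mph × 0.44704 = 9.3878 m/s.
Braking time = v/a = 9.3878 / 2.700 = 3.477 s.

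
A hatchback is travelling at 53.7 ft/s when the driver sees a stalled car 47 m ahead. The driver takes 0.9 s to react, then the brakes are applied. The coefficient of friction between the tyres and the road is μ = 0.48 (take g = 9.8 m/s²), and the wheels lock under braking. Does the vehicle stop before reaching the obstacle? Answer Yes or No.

53.7 ft/s × 0.3048 = 16.3678 m/s.
a = μg = 0.48 × 9.8 = 4.704 m/s².
Reaction distance = 16.3678 × 0.9 = 14.731 m.
Braking distance = v²/(2a) = 267.905 / 9.408 = 28.476 m.
Total stopping distance = 14.731 + 28.476 = 43.207 m, vs 47 m available — it stops with 47 − 43.207 = 3.793 m to spare.

Yes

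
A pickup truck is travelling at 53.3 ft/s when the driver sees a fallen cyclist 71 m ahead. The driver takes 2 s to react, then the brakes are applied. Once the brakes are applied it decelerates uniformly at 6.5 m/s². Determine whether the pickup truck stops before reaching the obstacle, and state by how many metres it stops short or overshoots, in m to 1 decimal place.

53.3 ft/s × 0.3048 = 16.2458 m/s.
Reaction distance = 16.2458 × 2 = 32.492 m.
Braking distance = v²/(2a) = 263.926 / 13.000 = 20.302 m.
Total stopping distance = 32.492 + 20.302 = 52.794 m, vs 71 m available — it stops with 71 − 52.794 = 18.206 m to spare.

Yes — it stops 18.2 m short of the obstacle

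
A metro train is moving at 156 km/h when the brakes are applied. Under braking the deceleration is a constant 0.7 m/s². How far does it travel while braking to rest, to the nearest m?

156 km/h ÷ 3.6 = 43.3333 m/s.
Braking distance = v²/(2a) = 43.3333² / (2 × 0.700) = 1877.775 / 1.400 = 1341.268 m.

Braking distance ≈ 1341 m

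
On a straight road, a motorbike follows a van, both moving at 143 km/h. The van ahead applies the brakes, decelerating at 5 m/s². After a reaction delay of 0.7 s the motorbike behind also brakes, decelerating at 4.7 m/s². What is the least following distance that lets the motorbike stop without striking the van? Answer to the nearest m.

Minimum gap ≈ 38 m

143 km/h ÷ 3.6 = 39.7222 m/s.
Leader travels v²/(2a_L) = 1577.853 / 10.000 = 157.785 m before stopping.
Follower covers v·t_r = 39.7222 × 0.7 = 27.806 m while reacting, then v²/(2a_F) = 1577.853 / 9.400 = 167.857 m while braking, for a total of 27.806 + 167.857 = 195.663 m.
Since a_F ≤ a_L and the follower starts braking later, the follower is never slower than the leader, so the closest approach is when both have stopped.
Minimum gap = 195.663 − 157.785 = 37.878 m.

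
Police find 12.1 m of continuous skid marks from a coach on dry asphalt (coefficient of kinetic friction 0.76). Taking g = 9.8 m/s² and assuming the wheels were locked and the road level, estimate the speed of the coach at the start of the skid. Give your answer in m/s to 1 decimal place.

Deceleration a = μg = 0.76 × 9.8 = 7.448 m/s².
v = √(2a·d) = √(2 × 7.448 × 12.1) = √180.242 = 13.4254 m/s.

Initial speed ≈ 13.4 m/s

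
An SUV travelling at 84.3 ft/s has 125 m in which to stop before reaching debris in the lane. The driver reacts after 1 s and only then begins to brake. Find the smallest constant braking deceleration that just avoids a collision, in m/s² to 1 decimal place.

Required deceleration ≈ 3.3 m/s²

84.3 ft/s × 0.3048 = 25.6946 m/s.
Distance covered during reaction = 25.6946 × 1 = 25.695 m.
Distance available for braking: 125 − 25.695 = 99.305 m.
v² = 2a·d ⇒ a = v²/(2d) = 25.6946² / (2 × 99.305) = 660.212 / 198.610 = 3.3242 m/s².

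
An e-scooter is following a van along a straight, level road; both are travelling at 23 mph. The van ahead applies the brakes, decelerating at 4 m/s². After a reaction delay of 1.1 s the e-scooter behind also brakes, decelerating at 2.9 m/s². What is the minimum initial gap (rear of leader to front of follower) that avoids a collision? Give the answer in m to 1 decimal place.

23 mph × 0.44704 = 10.2819 m/s.
Leader travels v²/(2a_L) = 105.717 / 8.000 = 13.215 m before stopping.
Follower covers v·t_r = 10.2819 × 1.1 = 11.310 m while reacting, then v²/(2a_F) = 105.717 / 5.800 = 18.227 m while braking, for a total of 11.310 + 18.227 = 29.537 m.
Since a_F ≤ a_L and the follower starts braking later, the follower is never slower than the leader, so the closest approach is when both have stopped.
Minimum gap = 29.537 − 13.215 = 16.322 m.

Minimum gap ≈ 16.3 m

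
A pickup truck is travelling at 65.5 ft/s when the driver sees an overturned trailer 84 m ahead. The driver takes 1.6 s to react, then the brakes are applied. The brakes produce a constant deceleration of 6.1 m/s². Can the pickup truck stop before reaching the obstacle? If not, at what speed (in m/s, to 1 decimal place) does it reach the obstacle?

Yes — it stops about 19.4 m short of the obstacle, so it never reaches it

65.5 ft/s × 0.3048 = 19.9644 m/s.
Reaction distance = 19.9644 × 1.6 = 31.943 m.
Braking distance = v²/(2a) = 398.577 / 12.200 = 32.670 m.
Total stopping distance = 31.943 + 32.670 = 64.613 m, vs 84 m available — it stops with 84 − 64.613 = 19.387 m to spare.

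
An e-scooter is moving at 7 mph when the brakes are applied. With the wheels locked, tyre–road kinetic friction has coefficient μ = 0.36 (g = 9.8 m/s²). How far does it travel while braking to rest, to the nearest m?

Braking distance ≈ 1 m

7 mph × 0.44704 = 3.1293 m/s.
a = μg = 0.36 × 9.8 = 3.528 m/s².
Braking distance = v²/(2a) = 3.1293² / (2 × 3.528) = 9.793 / 7.056 = 1.388 m.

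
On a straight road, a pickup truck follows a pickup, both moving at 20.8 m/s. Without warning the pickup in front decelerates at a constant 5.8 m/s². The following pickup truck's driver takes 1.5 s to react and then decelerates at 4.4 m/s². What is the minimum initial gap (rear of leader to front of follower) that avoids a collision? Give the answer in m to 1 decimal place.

Leader travels v²/(2a_L) = 432.640 / 11.600 = 37.297 m before stopping.
Follower covers v·t_r = 20.8000 × 1.5 = 31.200 m while reacting, then v²/(2a_F) = 432.640 / 8.800 = 49.164 m while braking, for a total of 31.200 + 49.164 = 80.364 m.
Since a_F ≤ a_L and the follower starts braking later, the follower is never slower than the leader, so the closest approach is when both have stopped.
Minimum gap = 80.364 − 37.297 = 43.067 m.

Minimum gap ≈ 43.1 m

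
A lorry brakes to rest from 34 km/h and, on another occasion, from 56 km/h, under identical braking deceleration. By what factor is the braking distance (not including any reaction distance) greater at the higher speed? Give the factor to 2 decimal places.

Factor ≈ 2.71

Braking distance d = v²/(2a), so with a fixed, d ∝ v².
Factor = (56/34)² = 1.6471² = 2.7129.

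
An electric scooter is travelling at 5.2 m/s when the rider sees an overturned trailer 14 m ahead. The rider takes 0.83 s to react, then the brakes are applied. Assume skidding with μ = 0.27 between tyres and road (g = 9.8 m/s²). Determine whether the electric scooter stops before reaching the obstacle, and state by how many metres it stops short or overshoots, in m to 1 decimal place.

a = μg = 0.27 × 9.8 = 2.646 m/s².
Reaction distance = 5.2000 × 0.83 = 4.316 m.
Braking distance = v²/(2a) = 27.040 / 5.292 = 5.110 m.
Total stopping distance = 4.316 + 5.110 = 9.426 m, vs 14 m available — it stops with 14 − 9.426 = 4.574 m to spare.

Yes — it stops 4.6 m short of the obstacle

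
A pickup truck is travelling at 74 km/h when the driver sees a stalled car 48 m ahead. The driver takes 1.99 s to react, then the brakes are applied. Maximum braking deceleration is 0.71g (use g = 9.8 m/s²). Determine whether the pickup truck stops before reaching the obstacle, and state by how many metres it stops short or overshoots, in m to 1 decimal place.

No — it overshoots by 23.3 m

74 km/h ÷ 3.6 = 20.5556 m/s.
a = 0.71 × 9.8 = 6.958 m/s².
Reaction distance = 20.5556 × 1.99 = 40.906 m.
Braking distance = v²/(2a) = 422.533 / 13.916 = 30.363 m.
Total stopping distance = 40.906 + 30.363 = 71.269 m, vs 48 m available — it cannot stop in time and overshoots by 71.269 − 48 = 23.269 m.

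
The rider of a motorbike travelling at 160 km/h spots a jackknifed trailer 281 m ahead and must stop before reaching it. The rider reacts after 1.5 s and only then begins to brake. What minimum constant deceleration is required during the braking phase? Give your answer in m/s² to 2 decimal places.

Required deceleration ≈ 4.61 m/s²

160 km/h ÷ 3.6 = 44.4444 m/s.
Distance covered during reaction = 44.4444 × 1.5 = 66.667 m.
Distance available for braking: 281 − 66.667 = 214.333 m.
v² = 2a·d ⇒ a = v²/(2d) = 44.4444² / (2 × 214.333) = 1975.305 / 428.666 = 4.6080 m/s².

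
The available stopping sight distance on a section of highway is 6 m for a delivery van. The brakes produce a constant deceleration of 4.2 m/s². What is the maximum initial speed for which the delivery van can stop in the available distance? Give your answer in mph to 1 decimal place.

Maximum speed ≈ 15.9 mph

v²/(2a) = d ⇒ v = √(2 × 4.200 × 6) = √50.40 = 7.0993 m/s.
7.0993 m/s ÷ 0.44704 = 15.881 mph.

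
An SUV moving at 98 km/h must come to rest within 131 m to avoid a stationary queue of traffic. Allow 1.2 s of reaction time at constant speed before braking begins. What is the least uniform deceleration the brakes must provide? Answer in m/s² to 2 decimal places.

98 km/h ÷ 3.6 = 27.2222 m/s.
Distance covered during reaction = 27.2222 × 1.2 = 32.667 m.
Distance available for braking: 131 − 32.667 = 98.333 m.
v² = 2a·d ⇒ a = v²/(2d) = 27.2222² / (2 × 98.333) = 741.048 / 196.666 = 3.7681 m/s².

Required deceleration ≈ 3.77 m/s²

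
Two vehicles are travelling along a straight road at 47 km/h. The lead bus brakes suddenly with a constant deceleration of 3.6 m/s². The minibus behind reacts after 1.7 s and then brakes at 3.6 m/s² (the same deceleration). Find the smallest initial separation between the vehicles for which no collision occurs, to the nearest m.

47 km/h ÷ 3.6 = 13.0556 m/s.
Leader travels v²/(2a_L) = 170.449 / 7.200 = 23.673 m before stopping.
Follower covers v·t_r = 13.0556 × 1.7 = 22.195 m while reacting, then v²/(2a_F) = 170.449 / 7.200 = 23.673 m while braking, for a total of 22.195 + 23.673 = 45.868 m.
Since a_F ≤ a_L and the follower starts braking later, the follower is never slower than the leader, so the closest approach is when both have stopped.
Minimum gap = 45.868 − 23.673 = 22.195 m.

Minimum gap ≈ 22 m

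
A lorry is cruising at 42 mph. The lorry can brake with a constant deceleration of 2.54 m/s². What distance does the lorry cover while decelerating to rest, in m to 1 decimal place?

42 mph × 0.44704 = 18.7757 m/s.
Braking distance = v²/(2a) = 18.7757² / (2 × 2.540) = 352.527 / 5.080 = 69.395 m.

Braking distance ≈ 69.4 m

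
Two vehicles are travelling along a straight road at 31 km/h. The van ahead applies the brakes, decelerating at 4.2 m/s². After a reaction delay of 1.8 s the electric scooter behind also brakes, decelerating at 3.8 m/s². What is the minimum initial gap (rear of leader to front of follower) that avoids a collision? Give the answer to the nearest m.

31 km/h ÷ 3.6 = 8.6111 m/s.
Leader travels v²/(2a_L) = 74.151 / 8.400 = 8.827 m before stopping.
Follower covers v·t_r = 8.6111 × 1.8 = 15.500 m while reacting, then v²/(2a_F) = 74.151 / 7.600 = 9.757 m while braking, for a total of 15.500 + 9.757 = 25.257 m.
Since a_F ≤ a_L and the follower starts braking later, the follower is never slower than the leader, so the closest approach is when both have stopped.
Minimum gap = 25.257 − 8.827 = 16.430 m.

Minimum gap ≈ 16 m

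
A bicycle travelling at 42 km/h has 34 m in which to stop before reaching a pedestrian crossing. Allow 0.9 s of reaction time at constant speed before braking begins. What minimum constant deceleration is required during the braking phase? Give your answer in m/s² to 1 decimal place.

Required deceleration ≈ 2.9 m/s²

42 km/h ÷ 3.6 = 11.6667 m/s.
Distance covered during reaction = 11.6667 × 0.9 = 10.500 m.
Distance available for braking: 34 − 10.500 = 23.500 m.
v² = 2a·d ⇒ a = v²/(2d) = 11.6667² / (2 × 23.500) = 136.112 / 47.000 = 2.8960 m/s².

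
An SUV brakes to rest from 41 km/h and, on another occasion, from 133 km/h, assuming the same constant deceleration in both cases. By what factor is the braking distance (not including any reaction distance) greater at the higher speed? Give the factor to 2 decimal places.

Factor ≈ 10.52

Braking distance d = v²/(2a), so with a fixed, d ∝ v².
Factor = (133/41)² = 3.2439² = 10.5229.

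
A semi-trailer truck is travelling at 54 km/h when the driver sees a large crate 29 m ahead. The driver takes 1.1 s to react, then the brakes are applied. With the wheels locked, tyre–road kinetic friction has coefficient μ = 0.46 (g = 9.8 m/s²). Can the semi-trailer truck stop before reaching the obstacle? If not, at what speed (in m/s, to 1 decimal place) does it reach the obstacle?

54 km/h ÷ 3.6 = 15.0000 m/s.
a = μg = 0.46 × 9.8 = 4.508 m/s².
Reaction distance = 15.0000 × 1.1 = 16.500 m.
Braking distance needed to stop: v²/(2a) = 225.000 / 9.016 = 24.956 m, so total needed = 16.500 + 24.956 = 41.456 m > 29 m — it cannot stop.
Distance remaining when braking begins: 29 − 16.500 = 12.500 m.
v² = v₀² − 2a·d = 225.000 − 2 × 4.508 × 12.500 = 112.300 m²/s².
v = √112.300 = 10.597 m/s.

No — it strikes the obstacle at 10.6 m/s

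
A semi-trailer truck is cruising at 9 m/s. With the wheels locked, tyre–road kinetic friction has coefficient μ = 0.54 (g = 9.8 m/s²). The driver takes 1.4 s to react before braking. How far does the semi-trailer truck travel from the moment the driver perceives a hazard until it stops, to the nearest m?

Total stopping distance ≈ 20 m

a = μg = 0.54 × 9.8 = 5.292 m/s².
Reaction distance = v·t_r = 9.0000 × 1.4 = 12.600 m.
Braking distance = v²/(2a) = 9.0000² / (2 × 5.292) = 81.000 / 10.584 = 7.653 m.
Total = 12.600 + 7.653 = 20.253 m.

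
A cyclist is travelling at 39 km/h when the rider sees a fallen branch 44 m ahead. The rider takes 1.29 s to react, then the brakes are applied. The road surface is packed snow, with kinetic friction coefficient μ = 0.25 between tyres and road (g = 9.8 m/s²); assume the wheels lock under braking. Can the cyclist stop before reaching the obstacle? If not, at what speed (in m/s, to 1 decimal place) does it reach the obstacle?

Yes — it stops about 6.1 m short of the obstacle, so it never reaches it

39 km/h ÷ 3.6 = 10.8333 m/s.
a = μg = 0.25 × 9.8 = 2.450 m/s².
Reaction distance = 10.8333 × 1.29 = 13.975 m.
Braking distance = v²/(2a) = 117.360 / 4.900 = 23.951 m.
Total stopping distance = 13.975 + 23.951 = 37.926 m, vs 44 m available — it stops with 44 − 37.926 = 6.074 m to spare.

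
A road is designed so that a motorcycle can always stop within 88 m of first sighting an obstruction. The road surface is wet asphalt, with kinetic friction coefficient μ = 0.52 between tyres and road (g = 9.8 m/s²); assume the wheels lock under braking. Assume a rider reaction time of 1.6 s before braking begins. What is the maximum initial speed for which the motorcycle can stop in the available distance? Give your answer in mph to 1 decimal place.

Maximum speed ≈ 51.2 mph

a = μg = 0.52 × 9.8 = 5.096 m/s².
Stopping distance: v·t_r + v²/(2a) = 88 with t_r = 1.6 s and a = 5.096 m/s².
So v² + 16.307 v − 896.90 = 0.
Positive root: v = −a·t_r + √((a·t_r)² + 2a·d) = −8.154 + √(66.488 + 896.90) = 22.8845 m/s.
22.8845 m/s ÷ 0.44704 = 51.191 mph.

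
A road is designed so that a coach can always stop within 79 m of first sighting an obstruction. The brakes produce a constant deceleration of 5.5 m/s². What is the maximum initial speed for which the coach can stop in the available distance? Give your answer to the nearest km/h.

Maximum speed ≈ 106 km/h

v²/(2a) = d ⇒ v = √(2 × 5.500 × 79) = √869.00 = 29.4788 m/s.
29.4788 m/s × 3.6 = 106.124 km/h.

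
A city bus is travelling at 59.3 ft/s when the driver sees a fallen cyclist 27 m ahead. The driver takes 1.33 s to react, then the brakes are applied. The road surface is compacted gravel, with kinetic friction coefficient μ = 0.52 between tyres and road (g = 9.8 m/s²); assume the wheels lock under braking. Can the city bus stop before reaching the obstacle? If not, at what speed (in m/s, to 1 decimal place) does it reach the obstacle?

No — it strikes the obstacle at 17.2 m/s

59.3 ft/s × 0.3048 = 18.0746 m/s.
a = μg = 0.52 × 9.8 = 5.096 m/s².
Reaction distance = 18.0746 × 1.33 = 24.039 m.
Braking distance needed to stop: v²/(2a) = 326.691 / 10.192 = 32.054 m, so total needed = 24.039 + 32.054 = 56.093 m > 27 m — it cannot stop.
Distance remaining when braking begins: 27 − 24.039 = 2.961 m.
v² = v₀² − 2a·d = 326.691 − 2 × 5.096 × 2.961 = 296.512 m²/s².
v = √296.512 = 17.220 m/s.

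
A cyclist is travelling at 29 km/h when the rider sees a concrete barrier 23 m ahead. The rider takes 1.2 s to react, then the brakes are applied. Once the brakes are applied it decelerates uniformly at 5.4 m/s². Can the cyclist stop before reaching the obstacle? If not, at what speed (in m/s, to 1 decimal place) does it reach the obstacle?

29 km/h ÷ 3.6 = 8.0556 m/s.
Reaction distance = 8.0556 × 1.2 = 9.667 m.
Braking distance = v²/(2a) = 64.893 / 10.800 = 6.009 m.
Total stopping distance = 9.667 + 6.009 = 15.676 m, vs 23 m available — it stops with 23 − 15.676 = 7.324 m to spare.

Yes — it stops about 7.3 m short of the obstacle, so it never reaches it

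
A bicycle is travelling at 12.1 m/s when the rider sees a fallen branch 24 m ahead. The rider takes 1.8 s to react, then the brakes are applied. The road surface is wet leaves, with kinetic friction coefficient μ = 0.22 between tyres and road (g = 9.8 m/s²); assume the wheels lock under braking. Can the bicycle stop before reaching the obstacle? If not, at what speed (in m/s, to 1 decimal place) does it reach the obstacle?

No — it strikes the obstacle at 11.7 m/s

a = μg = 0.22 × 9.8 = 2.156 m/s².
Reaction distance = 12.1000 × 1.8 = 21.780 m.
Braking distance needed to stop: v²/(2a) = 146.410 / 4.312 = 33.954 m, so total needed = 21.780 + 33.954 = 55.734 m > 24 m — it cannot stop.
Distance remaining when braking begins: 24 − 21.780 = 2.220 m.
v² = v₀² − 2a·d = 146.410 − 2 × 2.156 × 2.220 = 136.837 m²/s².
v = √136.837 = 11.698 m/s.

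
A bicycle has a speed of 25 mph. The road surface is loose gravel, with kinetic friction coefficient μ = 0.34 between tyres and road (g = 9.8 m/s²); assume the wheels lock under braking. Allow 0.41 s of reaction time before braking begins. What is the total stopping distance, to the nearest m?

25 mph × 0.44704 = 11.1760 m/s.
a = μg = 0.34 × 9.8 = 3.332 m/s².
Reaction distance = v·t_r = 11.1760 × 0.41 = 4.582 m.
Braking distance = v²/(2a) = 11.1760² / (2 × 3.332) = 124.903 / 6.664 = 18.743 m.
Total = 4.582 + 18.743 = 23.325 m.

Total stopping distance ≈ 23 m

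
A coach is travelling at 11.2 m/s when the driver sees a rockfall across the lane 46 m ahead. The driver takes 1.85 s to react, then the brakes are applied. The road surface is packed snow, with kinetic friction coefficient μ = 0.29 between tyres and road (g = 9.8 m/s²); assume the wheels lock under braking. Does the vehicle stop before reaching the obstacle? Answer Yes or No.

Yes

a = μg = 0.29 × 9.8 = 2.842 m/s².
Reaction distance = 11.2000 × 1.85 = 20.720 m.
Braking distance = v²/(2a) = 125.440 / 5.684 = 22.069 m.
Total stopping distance = 20.720 + 22.069 = 42.789 m, vs 46 m available — it stops with 46 − 42.789 = 3.211 m to spare.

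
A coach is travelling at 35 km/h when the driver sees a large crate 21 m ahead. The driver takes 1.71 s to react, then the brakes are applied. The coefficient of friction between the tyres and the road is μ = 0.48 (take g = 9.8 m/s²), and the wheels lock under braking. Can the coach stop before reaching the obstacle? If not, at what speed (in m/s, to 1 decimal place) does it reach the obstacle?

35 km/h ÷ 3.6 = 9.7222 m/s.
a = μg = 0.48 × 9.8 = 4.704 m/s².
Reaction distance = 9.7222 × 1.71 = 16.625 m.
Braking distance needed to stop: v²/(2a) = 94.521 / 9.408 = 10.047 m, so total needed = 16.625 + 10.047 = 26.672 m > 21 m — it cannot stop.
Distance remaining when braking begins: 21 − 16.625 = 4.375 m.
v² = v₀² − 2a·d = 94.521 − 2 × 4.704 × 4.375 = 53.361 m²/s².
v = √53.361 = 7.305 m/s.

No — it strikes the obstacle at 7.3 m/s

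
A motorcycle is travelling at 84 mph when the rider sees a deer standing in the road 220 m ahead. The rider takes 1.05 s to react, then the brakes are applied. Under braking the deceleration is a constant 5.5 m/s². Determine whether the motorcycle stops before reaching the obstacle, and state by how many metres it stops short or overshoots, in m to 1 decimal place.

Yes — it stops 52.4 m short of the obstacle

84 mph × 0.44704 = 37.5514 m/s.
Reaction distance = 37.5514 × 1.05 = 39.429 m.
Braking distance = v²/(2a) = 1410.108 / 11.000 = 128.192 m.
Total stopping distance = 39.429 + 128.192 = 167.621 m, vs 220 m available — it stops with 220 − 167.621 = 52.379 m to spare.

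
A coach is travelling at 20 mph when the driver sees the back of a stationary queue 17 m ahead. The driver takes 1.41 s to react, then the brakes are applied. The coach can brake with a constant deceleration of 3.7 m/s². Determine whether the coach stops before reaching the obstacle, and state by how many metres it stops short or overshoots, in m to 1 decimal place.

20 mph × 0.44704 = 8.9408 m/s.
Reaction distance = 8.9408 × 1.41 = 12.607 m.
Braking distance = v²/(2a) = 79.938 / 7.400 = 10.802 m.
Total stopping distance = 12.607 + 10.802 = 23.409 m, vs 17 m available — it cannot stop in time and overshoots by 23.409 − 17 = 6.409 m.

No — it overshoots by 6.4 m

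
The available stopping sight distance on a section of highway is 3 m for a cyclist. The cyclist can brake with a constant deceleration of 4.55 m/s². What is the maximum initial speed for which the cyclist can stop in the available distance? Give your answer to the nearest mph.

v²/(2a) = d ⇒ v = √(2 × 4.550 × 3) = √27.30 = 5.2249 m/s.
5.2249 m/s ÷ 0.44704 = 11.688 mph.

Maximum speed ≈ 12 mph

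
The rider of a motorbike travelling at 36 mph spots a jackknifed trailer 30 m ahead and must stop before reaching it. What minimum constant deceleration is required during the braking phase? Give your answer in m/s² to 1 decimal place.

Required deceleration ≈ 4.3 m/s²

36 mph × 0.44704 = 16.0934 m/s.
v² = 2a·d ⇒ a = v²/(2d) = 16.0934² / (2 × 30.000) = 258.998 / 60.000 = 4.3166 m/s².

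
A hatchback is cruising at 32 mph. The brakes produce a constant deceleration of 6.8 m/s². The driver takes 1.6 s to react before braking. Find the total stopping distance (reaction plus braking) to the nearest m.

32 mph × 0.44704 = 14.3053 m/s.
Reaction distance = v·t_r = 14.3053 × 1.6 = 22.888 m.
Braking distance = v²/(2a) = 14.3053² / (2 × 6.800) = 204.642 / 13.600 = 15.047 m.
Total = 22.888 + 15.047 = 37.935 m.

Total stopping distance ≈ 38 m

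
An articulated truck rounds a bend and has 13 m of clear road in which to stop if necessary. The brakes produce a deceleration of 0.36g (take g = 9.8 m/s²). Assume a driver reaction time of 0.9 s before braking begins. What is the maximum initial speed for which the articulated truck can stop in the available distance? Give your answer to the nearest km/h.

a = 0.36 × 9.8 = 3.528 m/s².
Stopping distance: v·t_r + v²/(2a) = 13 with t_r = 0.9 s and a = 3.528 m/s².
So v² + 6.350 v − 91.73 = 0.
Positive root: v = −a·t_r + √((a·t_r)² + 2a·d) = −3.175 + √(10.081 + 91.73) = 6.9151 m/s.
6.9151 m/s × 3.6 = 24.894 km/h.

Maximum speed ≈ 25 km/h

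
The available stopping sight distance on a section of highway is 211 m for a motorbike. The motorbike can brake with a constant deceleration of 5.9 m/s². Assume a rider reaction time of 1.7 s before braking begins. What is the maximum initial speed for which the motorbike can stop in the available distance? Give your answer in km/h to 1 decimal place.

Maximum speed ≈ 147.1 km/h

Stopping distance: v·t_r + v²/(2a) = 211 with t_r = 1.7 s and a = 5.900 m/s².
So v² + 20.060 v − 2489.80 = 0.
Positive root: v = −a·t_r + √((a·t_r)² + 2a·d) = −10.030 + √(100.601 + 2489.80) = 40.8660 m/s.
40.8660 m/s × 3.6 = 147.118 km/h.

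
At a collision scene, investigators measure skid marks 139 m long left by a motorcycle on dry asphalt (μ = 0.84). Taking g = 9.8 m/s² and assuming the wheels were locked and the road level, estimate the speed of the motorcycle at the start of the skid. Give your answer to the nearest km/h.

Deceleration a = μg = 0.84 × 9.8 = 8.232 m/s².
v = √(2a·d) = √(2 × 8.232 × 139) = √2288.496 = 47.8382 m/s.
= 47.8382 × 3.6 = 172.218 km/h.

Initial speed ≈ 172 km/h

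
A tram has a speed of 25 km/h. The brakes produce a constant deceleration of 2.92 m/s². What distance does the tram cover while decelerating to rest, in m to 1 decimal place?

25 km/h ÷ 3.6 = 6.9444 m/s.
Braking distance = v²/(2a) = 6.9444² / (2 × 2.920) = 48.225 / 5.840 = 8.258 m.

Braking distance ≈ 8.3 m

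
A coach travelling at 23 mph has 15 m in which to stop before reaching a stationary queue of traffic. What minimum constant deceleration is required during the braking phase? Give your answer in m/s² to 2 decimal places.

23 mph × 0.44704 = 10.2819 m/s.
v² = 2a·d ⇒ a = v²/(2d) = 10.2819² / (2 × 15.000) = 105.717 / 30.000 = 3.5239 m/s².

Required deceleration ≈ 3.52 m/s²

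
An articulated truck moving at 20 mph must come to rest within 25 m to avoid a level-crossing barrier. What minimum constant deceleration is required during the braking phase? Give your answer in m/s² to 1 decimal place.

Required deceleration ≈ 1.6 m/s²

20 mph × 0.44704 = 8.9408 m/s.
v² = 2a·d ⇒ a = v²/(2d) = 8.9408² / (2 × 25.000) = 79.938 / 50.000 = 1.5988 m/s².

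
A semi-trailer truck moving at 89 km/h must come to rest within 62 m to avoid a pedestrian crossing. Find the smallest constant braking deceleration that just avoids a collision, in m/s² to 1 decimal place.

Required deceleration ≈ 4.9 m/s²

89 km/h ÷ 3.6 = 24.7222 m/s.
v² = 2a·d ⇒ a = v²/(2d) = 24.7222² / (2 × 62.000) = 611.187 / 124.000 = 4.9289 m/s².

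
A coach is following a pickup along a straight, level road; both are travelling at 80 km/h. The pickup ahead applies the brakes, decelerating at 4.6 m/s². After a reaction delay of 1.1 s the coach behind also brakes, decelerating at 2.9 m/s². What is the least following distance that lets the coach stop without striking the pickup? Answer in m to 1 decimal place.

80 km/h ÷ 3.6 = 22.2222 m/s.
Leader travels v²/(2a_L) = 493.826 / 9.200 = 53.677 m before stopping.
Follower covers v·t_r = 22.2222 × 1.1 = 24.444 m while reacting, then v²/(2a_F) = 493.826 / 5.800 = 85.142 m while braking, for a total of 24.444 + 85.142 = 109.586 m.
Since a_F ≤ a_L and the follower starts braking later, the follower is never slower than the leader, so the closest approach is when both have stopped.
Minimum gap = 109.586 − 53.677 = 55.909 m.

Minimum gap ≈ 55.9 m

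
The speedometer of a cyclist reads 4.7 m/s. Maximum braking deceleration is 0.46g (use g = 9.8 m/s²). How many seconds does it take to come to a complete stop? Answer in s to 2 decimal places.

a = 0.46 × 9.8 = 4.508 m/s².
Braking time = v/a = 4.7000 / 4.508 = 1.043 s.

Braking time ≈ 1.04 s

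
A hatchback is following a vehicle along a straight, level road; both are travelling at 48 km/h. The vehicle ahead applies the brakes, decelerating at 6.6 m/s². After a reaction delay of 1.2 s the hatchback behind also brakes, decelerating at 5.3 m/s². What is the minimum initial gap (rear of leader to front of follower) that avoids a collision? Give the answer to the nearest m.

Minimum gap ≈ 19 m

48 km/h ÷ 3.6 = 13.3333 m/s.
Leader travels v²/(2a_L) = 177.777 / 13.200 = 13.468 m before stopping.
Follower covers v·t_r = 13.3333 × 1.2 = 16.000 m while reacting, then v²/(2a_F) = 177.777 / 10.600 = 16.771 m while braking, for a total of 16.000 + 16.771 = 32.771 m.
Since a_F ≤ a_L and the follower starts braking later, the follower is never slower than the leader, so the closest approach is when both have stopped.
Minimum gap = 32.771 − 13.468 = 19.303 m.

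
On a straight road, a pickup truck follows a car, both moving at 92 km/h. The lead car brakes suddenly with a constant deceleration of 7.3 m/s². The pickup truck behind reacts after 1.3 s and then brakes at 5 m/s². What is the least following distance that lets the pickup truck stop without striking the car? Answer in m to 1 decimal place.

Minimum gap ≈ 53.8 m

92 km/h ÷ 3.6 = 25.5556 m/s.
Leader travels v²/(2a_L) = 653.089 / 14.600 = 44.732 m before stopping.
Follower covers v·t_r = 25.5556 × 1.3 = 33.222 m while reacting, then v²/(2a_F) = 653.089 / 10.000 = 65.309 m while braking, for a total of 33.222 + 65.309 = 98.531 m.
Since a_F ≤ a_L and the follower starts braking later, the follower is never slower than the leader, so the closest approach is when both have stopped.
Minimum gap = 98.531 − 44.732 = 53.799 m.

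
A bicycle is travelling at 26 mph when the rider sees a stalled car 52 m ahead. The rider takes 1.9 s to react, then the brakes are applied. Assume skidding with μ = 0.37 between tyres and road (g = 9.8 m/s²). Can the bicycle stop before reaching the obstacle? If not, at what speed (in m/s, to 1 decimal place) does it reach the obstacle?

Yes — it stops about 11.3 m short of the obstacle, so it never reaches it

26 mph × 0.44704 = 11.6230 m/s.
a = μg = 0.37 × 9.8 = 3.626 m/s².
Reaction distance = 11.6230 × 1.9 = 22.084 m.
Braking distance = v²/(2a) = 135.094 / 7.252 = 18.629 m.
Total stopping distance = 22.084 + 18.629 = 40.713 m, vs 52 m available — it stops with 52 − 40.713 = 11.287 m to spare.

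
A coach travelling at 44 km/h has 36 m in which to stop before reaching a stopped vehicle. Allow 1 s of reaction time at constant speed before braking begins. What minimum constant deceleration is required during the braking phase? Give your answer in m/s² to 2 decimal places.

Required deceleration ≈ 3.14 m/s²

44 km/h ÷ 3.6 = 12.2222 m/s.
Distance covered during reaction = 12.2222 × 1 = 12.222 m.
Distance available for braking: 36 − 12.222 = 23.778 m.
v² = 2a·d ⇒ a = v²/(2d) = 12.2222² / (2 × 23.778) = 149.382 / 47.556 = 3.1412 m/s².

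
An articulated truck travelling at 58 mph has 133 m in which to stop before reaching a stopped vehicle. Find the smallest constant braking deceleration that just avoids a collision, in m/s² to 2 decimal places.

58 mph × 0.44704 = 25.9283 m/s.
v² = 2a·d ⇒ a = v²/(2d) = 25.9283² / (2 × 133.000) = 672.277 / 266.000 = 2.5274 m/s².

Required deceleration ≈ 2.53 m/s²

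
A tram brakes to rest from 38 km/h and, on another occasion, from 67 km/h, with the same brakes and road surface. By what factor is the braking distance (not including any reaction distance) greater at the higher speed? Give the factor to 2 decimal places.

Factor ≈ 3.11

Braking distance d = v²/(2a), so with a fixed, d ∝ v².
Factor = (67/38)² = 1.7632² = 3.1089.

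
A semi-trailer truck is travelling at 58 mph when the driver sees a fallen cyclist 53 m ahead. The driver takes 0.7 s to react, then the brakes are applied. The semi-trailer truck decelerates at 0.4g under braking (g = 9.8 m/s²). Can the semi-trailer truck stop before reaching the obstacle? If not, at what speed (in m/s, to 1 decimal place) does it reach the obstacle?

58 mph × 0.44704 = 25.9283 m/s.
a = 0.4 × 9.8 = 3.920 m/s².
Reaction distance = 25.9283 × 0.7 = 18.150 m.
Braking distance needed to stop: v²/(2a) = 672.277 / 7.840 = 85.750 m, so total needed = 18.150 + 85.750 = 103.900 m > 53 m — it cannot stop.
Distance remaining when braking begins: 53 − 18.150 = 34.850 m.
v² = v₀² − 2a·d = 672.277 − 2 × 3.920 × 34.850 = 399.053 m²/s².
v = √399.053 = 19.976 m/s.

No — it strikes the obstacle at 20.0 m/s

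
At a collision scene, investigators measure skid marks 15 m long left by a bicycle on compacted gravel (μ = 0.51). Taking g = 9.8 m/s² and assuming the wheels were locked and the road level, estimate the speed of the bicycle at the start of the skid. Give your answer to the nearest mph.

Initial speed ≈ 27 mph

Deceleration a = μg = 0.51 × 9.8 = 4.998 m/s².
v = √(2a·d) = √(2 × 4.998 × 15) = √149.940 = 12.2450 m/s.
= 12.2450 ÷ 0.44704 = 27.391 mph.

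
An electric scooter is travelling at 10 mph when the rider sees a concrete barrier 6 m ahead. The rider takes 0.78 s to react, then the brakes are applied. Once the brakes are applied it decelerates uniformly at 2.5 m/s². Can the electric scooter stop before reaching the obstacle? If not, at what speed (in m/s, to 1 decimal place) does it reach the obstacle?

10 mph × 0.44704 = 4.4704 m/s.
Reaction distance = 4.4704 × 0.78 = 3.487 m.
Braking distance needed to stop: v²/(2a) = 19.984 / 5.000 = 3.997 m, so total needed = 3.487 + 3.997 = 7.484 m > 6 m — it cannot stop.
Distance remaining when braking begins: 6 − 3.487 = 2.513 m.
v² = v₀² − 2a·d = 19.984 − 2 × 2.500 × 2.513 = 7.419 m²/s².
v = √7.419 = 2.724 m/s.

No — it strikes the obstacle at 2.7 m/s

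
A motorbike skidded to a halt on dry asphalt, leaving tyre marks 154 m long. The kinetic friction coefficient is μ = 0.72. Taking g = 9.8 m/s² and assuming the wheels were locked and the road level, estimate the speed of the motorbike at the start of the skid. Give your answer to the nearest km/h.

Initial speed ≈ 168 km/h

Deceleration a = μg = 0.72 × 9.8 = 7.056 m/s².
v = √(2a·d) = √(2 × 7.056 × 154) = √2173.248 = 46.6181 m/s.
= 46.6181 × 3.6 = 167.825 km/h.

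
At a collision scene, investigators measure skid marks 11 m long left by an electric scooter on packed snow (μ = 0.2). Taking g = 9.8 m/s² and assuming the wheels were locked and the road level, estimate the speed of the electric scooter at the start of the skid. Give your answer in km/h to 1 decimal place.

Initial speed ≈ 23.6 km/h

Deceleration a = μg = 0.2 × 9.8 = 1.960 m/s².
v = √(2a·d) = √(2 × 1.960 × 11) = √43.120 = 6.5666 m/s.
= 6.5666 × 3.6 = 23.640 km/h.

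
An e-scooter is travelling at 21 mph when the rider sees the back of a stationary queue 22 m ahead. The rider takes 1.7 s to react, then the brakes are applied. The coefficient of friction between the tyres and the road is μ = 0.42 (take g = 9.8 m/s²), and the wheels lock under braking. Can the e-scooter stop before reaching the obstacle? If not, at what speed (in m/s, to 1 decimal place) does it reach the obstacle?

21 mph × 0.44704 = 9.3878 m/s.
a = μg = 0.42 × 9.8 = 4.116 m/s².
Reaction distance = 9.3878 × 1.7 = 15.959 m.
Braking distance needed to stop: v²/(2a) = 88.131 / 8.232 = 10.706 m, so total needed = 15.959 + 10.706 = 26.665 m > 22 m — it cannot stop.
Distance remaining when braking begins: 22 − 15.959 = 6.041 m.
v² = v₀² − 2a·d = 88.131 − 2 × 4.116 × 6.041 = 38.401 m²/s².
v = √38.401 = 6.197 m/s.

No — it strikes the obstacle at 6.2 m/s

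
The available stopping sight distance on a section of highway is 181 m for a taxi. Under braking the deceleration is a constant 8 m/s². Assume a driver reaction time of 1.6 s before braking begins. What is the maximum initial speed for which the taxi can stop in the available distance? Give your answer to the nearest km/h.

Stopping distance: v·t_r + v²/(2a) = 181 with t_r = 1.6 s and a = 8.000 m/s².
So v² + 25.600 v − 2896.00 = 0.
Positive root: v = −a·t_r + √((a·t_r)² + 2a·d) = −12.800 + √(163.840 + 2896.00) = 42.5158 m/s.
42.5158 m/s × 3.6 = 153.057 km/h.

Maximum speed ≈ 153 km/h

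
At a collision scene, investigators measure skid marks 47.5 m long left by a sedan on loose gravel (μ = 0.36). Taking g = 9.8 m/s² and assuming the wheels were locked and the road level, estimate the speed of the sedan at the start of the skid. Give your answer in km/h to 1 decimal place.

Deceleration a = μg = 0.36 × 9.8 = 3.528 m/s².
v = √(2a·d) = √(2 × 3.528 × 47.5) = √335.160 = 18.3074 m/s.
= 18.3074 × 3.6 = 65.907 km/h.

Initial speed ≈ 65.9 km/h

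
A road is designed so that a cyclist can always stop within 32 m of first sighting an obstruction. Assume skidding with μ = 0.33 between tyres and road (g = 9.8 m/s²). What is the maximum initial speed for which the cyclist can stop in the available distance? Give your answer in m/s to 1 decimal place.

Maximum speed ≈ 14.4 m/s

a = μg = 0.33 × 9.8 = 3.234 m/s².
v²/(2a) = d ⇒ v = √(2 × 3.234 × 32) = √206.98 = 14.3868 m/s.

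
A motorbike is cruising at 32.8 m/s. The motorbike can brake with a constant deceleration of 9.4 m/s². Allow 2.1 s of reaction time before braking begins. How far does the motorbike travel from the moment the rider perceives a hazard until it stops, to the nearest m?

Reaction distance = v·t_r = 32.8000 × 2.1 = 68.880 m.
Braking distance = v²/(2a) = 32.8000² / (2 × 9.400) = 1075.840 / 18.800 = 57.226 m.
Total = 68.880 + 57.226 = 126.106 m.

Total stopping distance ≈ 126 m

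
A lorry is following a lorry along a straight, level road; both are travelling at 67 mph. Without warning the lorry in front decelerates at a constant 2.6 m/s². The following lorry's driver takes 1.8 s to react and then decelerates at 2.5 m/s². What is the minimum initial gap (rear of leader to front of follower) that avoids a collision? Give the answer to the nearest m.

Minimum gap ≈ 61 m

67 mph × 0.44704 = 29.9517 m/s.
Leader travels v²/(2a_L) = 897.104 / 5.200 = 172.520 m before stopping.
Follower covers v·t_r = 29.9517 × 1.8 = 53.913 m while reacting, then v²/(2a_F) = 897.104 / 5.000 = 179.421 m while braking, for a total of 53.913 + 179.421 = 233.334 m.
Since a_F ≤ a_L and the follower starts braking later, the follower is never slower than the leader, so the closest approach is when both have stopped.
Minimum gap = 233.334 − 172.520 = 60.814 m.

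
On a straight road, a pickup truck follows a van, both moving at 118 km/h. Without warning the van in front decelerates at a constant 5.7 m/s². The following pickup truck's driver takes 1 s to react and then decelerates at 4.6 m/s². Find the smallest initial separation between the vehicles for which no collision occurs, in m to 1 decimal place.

Minimum gap ≈ 55.3 m

118 km/h ÷ 3.6 = 32.7778 m/s.
Leader travels v²/(2a_L) = 1074.384 / 11.400 = 94.244 m before stopping.
Follower covers v·t_r = 32.7778 × 1 = 32.778 m while reacting, then v²/(2a_F) = 1074.384 / 9.200 = 116.781 m while braking, for a total of 32.778 + 116.781 = 149.559 m.
Since a_F ≤ a_L and the follower starts braking later, the follower is never slower than the leader, so the closest approach is when both have stopped.
Minimum gap = 149.559 − 94.244 = 55.315 m.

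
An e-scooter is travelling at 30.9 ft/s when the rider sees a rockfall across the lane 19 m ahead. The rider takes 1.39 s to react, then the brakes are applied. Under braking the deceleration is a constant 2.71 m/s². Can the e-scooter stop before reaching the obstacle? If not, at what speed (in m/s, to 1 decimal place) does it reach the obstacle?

No — it strikes the obstacle at 7.5 m/s

30.9 ft/s × 0.3048 = 9.4183 m/s.
Reaction distance = 9.4183 × 1.39 = 13.091 m.
Braking distance needed to stop: v²/(2a) = 88.704 / 5.420 = 16.366 m, so total needed = 13.091 + 16.366 = 29.457 m > 19 m — it cannot stop.
Distance remaining when braking begins: 19 − 13.091 = 5.909 m.
v² = v₀² − 2a·d = 88.704 − 2 × 2.710 × 5.909 = 56.677 m²/s².
v = √56.677 = 7.528 m/s.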